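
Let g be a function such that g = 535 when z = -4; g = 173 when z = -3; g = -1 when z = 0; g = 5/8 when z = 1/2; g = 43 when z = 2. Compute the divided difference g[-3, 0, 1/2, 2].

-1

g[-3,0] = (-1 - 173) / (0 - (-3)) = -58
g[0,1/2] = (5/8 - (-1)) / (1/2 - 0) = 13/4
g[1/2,2] = (43 - 5/8) / (2 - 1/2) = 113/4
g[-3,0,1/2] = (13/4 - (-58)) / (1/2 - (-3)) = 35/2
g[0,1/2,2] = (113/4 - 13/4) / (2 - 0) = 25/2
g[-3,0,1/2,2] = (25/2 - 35/2) / (2 - (-3)) = -1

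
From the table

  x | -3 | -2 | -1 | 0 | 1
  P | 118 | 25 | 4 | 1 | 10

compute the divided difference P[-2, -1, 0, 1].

-1

P[-2,-1] = (4 - 25) / (-1 - (-2)) = -21
P[-1,0] = (1 - 4) / (0 - (-1)) = -3
P[0,1] = (10 - 1) / (1 - 0) = 9
P[-2,-1,0] = (-3 - (-21)) / (0 - (-2)) = 9
P[-1,0,1] = (9 - (-3)) / (1 - (-1)) = 6
P[-2,-1,0,1] = (6 - 9) / (1 - (-2)) = -1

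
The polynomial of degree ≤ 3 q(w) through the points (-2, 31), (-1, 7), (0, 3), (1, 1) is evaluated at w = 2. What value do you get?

Evaluate each Lagrange basis at w = 2:
L_0(2) = (3)·(2)·(1)/[(-1)·(-2)·(-3)] = -1
L_1(2) = (4)·(2)·(1)/[(1)·(-1)·(-2)] = 4
L_2(2) = (4)·(3)·(1)/[(2)·(1)·(-1)] = -6
L_3(2) = (4)·(3)·(2)/[(3)·(2)·(1)] = 4
Sum: 31·(-1) + 7·(4) + 3·(-6) + 1·(4) = -17

-17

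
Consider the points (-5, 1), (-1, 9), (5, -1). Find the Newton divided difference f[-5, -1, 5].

f[-5,-1] = (9 - 1) / (-1 - (-5)) = 2
f[-1,5] = (-1 - 9) / (5 - (-1)) = -5/3
f[-5,-1,5] = (-5/3 - 2) / (5 - (-5)) = -11/30

-11/30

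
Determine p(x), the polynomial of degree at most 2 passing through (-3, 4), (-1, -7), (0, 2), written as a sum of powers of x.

Build the Lagrange basis polynomials:
L_0(x) = (x + 1)x / [6] = (1/6)x^2 + (1/6)x
L_1(x) = (x + 3)x / [-2] = -(1/2)x^2 - (3/2)x
L_2(x) = (x + 3)(x + 1) / [3] = (1/3)x^2 + (4/3)x + 1
p(x) = 4·L_0 + (-7)·L_1 + 2·L_2
  4·L_0(x) = (2/3)x^2 + (2/3)x
  (-7)·L_1(x) = (7/2)x^2 + (21/2)x
  2·L_2(x) = (2/3)x^2 + (8/3)x + 2
Adding term by term: (29/6)x^2 + (83/6)x + 2

p(x) = (29/6)x^2 + (83/6)x + 2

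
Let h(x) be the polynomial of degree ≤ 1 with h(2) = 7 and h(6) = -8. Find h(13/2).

L_0(13/2) = (1/2)/[(-4)] = -1/8
L_1(13/2) = (9/2)/[(4)] = 9/8
Sum: 7·(-1/8) + (-8)·(9/8) = -79/8

-79/8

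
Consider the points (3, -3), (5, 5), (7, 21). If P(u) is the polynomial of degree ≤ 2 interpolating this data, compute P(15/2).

105/4

Using Newton's divided-difference form:
P[3,5] = (5 - (-3)) / (5 - 3) = 4
P[5,7] = (21 - 5) / (7 - 5) = 8
P[3,5,7] = (8 - 4) / (7 - 3) = 1
P(15/2) = -3 + 4·(9/2) + 1·(9/2)·(5/2) = 105/4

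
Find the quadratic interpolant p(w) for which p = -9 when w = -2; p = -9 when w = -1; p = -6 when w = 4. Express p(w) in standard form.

Newton's divided differences:
p[-2,-1] = (-9 - (-9)) / (-1 - (-2)) = 0
p[-1,4] = (-6 - (-9)) / (4 - (-1)) = 3/5
p[-2,-1,4] = (3/5 - 0) / (4 - (-2)) = 1/10
p(w) = -9 + (1/10)·(w + 2)(w + 1)
Expanding: p(w) = (1/10)w^2 + (3/10)w - 44/5

p(w) = (1/10)w^2 + (3/10)w - 44/5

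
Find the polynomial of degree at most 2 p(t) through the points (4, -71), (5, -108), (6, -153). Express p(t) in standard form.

p(t) = -4t^2 - t - 3

Newton's divided differences:
p[4,5] = (-108 - (-71)) / (5 - 4) = -37
p[5,6] = (-153 - (-108)) / (6 - 5) = -45
p[4,5,6] = (-45 - (-37)) / (6 - 4) = -4
p(t) = -71 + (-37)·(t - 4) + (-4)·(t - 4)(t - 5)
Expanding: p(t) = -4t^2 - t - 3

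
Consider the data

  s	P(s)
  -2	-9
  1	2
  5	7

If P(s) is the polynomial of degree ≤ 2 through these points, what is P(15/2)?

1517/336

L_0(15/2) = (13/2)·(5/2)/[(-3)·(-7)] = 65/84
L_1(15/2) = (19/2)·(5/2)/[(3)·(-4)] = -95/48
L_2(15/2) = (19/2)·(13/2)/[(7)·(4)] = 247/112
Sum: (-9)·(65/84) + 2·(-95/48) + 7·(247/112) = 1517/336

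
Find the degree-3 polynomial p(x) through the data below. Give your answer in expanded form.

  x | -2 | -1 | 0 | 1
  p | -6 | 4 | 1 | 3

Newton's divided differences:
p[-2,-1] = (4 - (-6)) / (-1 - (-2)) = 10
p[-1,0] = (1 - 4) / (0 - (-1)) = -3
p[0,1] = (3 - 1) / (1 - 0) = 2
p[-2,-1,0] = (-3 - 10) / (0 - (-2)) = -13/2
p[-1,0,1] = (2 - (-3)) / (1 - (-1)) = 5/2
p[-2,-1,0,1] = (5/2 - (-13/2)) / (1 - (-2)) = 3
p(x) = -6 + 10·(x + 2) + (-13/2)·(x + 2)(x + 1) + 3·(x + 2)(x + 1)x
Expanding: p(x) = 3x^3 + (5/2)x^2 - (7/2)x + 1

p(x) = 3x^3 + (5/2)x^2 - (7/2)x + 1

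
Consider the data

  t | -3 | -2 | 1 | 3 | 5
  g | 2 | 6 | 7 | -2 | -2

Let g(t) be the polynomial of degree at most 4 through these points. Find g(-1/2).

4795/512

Evaluate each Lagrange basis at t = -1/2:
L_0(-1/2) = (3/2)·(-3/2)·(-7/2)·(-11/2)/[(-1)·(-4)·(-6)·(-8)] = -231/1024
L_1(-1/2) = (5/2)·(-3/2)·(-7/2)·(-11/2)/[(1)·(-3)·(-5)·(-7)] = 11/16
L_2(-1/2) = (5/2)·(3/2)·(-7/2)·(-11/2)/[(4)·(3)·(-2)·(-4)] = 385/512
L_3(-1/2) = (5/2)·(3/2)·(-3/2)·(-11/2)/[(6)·(5)·(2)·(-2)] = -33/128
L_4(-1/2) = (5/2)·(3/2)·(-3/2)·(-7/2)/[(8)·(7)·(4)·(2)] = 45/1024
Sum: 2·(-231/1024) + 6·(11/16) + 7·(385/512) + (-2)·(-33/128) + (-2)·(45/1024) = 4795/512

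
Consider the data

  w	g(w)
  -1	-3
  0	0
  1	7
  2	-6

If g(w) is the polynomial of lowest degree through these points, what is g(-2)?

22

Using Newton's divided-difference form:
g[-1,0] = (0 - (-3)) / (0 - (-1)) = 3
g[0,1] = (7 - 0) / (1 - 0) = 7
g[1,2] = (-6 - 7) / (2 - 1) = -13
g[-1,0,1] = (7 - 3) / (1 - (-1)) = 2
g[0,1,2] = (-13 - 7) / (2 - 0) = -10
g[-1,0,1,2] = (-10 - 2) / (2 - (-1)) = -4
g(-2) = -3 + 3·(-1) + 2·(-1)·(-2) + (-4)·(-1)·(-2)·(-3) = 22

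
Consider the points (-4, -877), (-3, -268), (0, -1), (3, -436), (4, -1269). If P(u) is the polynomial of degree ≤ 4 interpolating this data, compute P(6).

L_0(6) = (9)·(6)·(3)·(2)/[(-1)·(-4)·(-7)·(-8)] = 81/56
L_1(6) = (10)·(6)·(3)·(2)/[(1)·(-3)·(-6)·(-7)] = -20/7
L_2(6) = (10)·(9)·(3)·(2)/[(4)·(3)·(-3)·(-4)] = 15/4
L_3(6) = (10)·(9)·(6)·(2)/[(7)·(6)·(3)·(-1)] = -60/7
L_4(6) = (10)·(9)·(6)·(3)/[(8)·(7)·(4)·(1)] = 405/56
Sum: (-877)·(81/56) + (-268)·(-20/7) + (-1)·(15/4) + (-436)·(-60/7) + (-1269)·(405/56) = -5947

-5947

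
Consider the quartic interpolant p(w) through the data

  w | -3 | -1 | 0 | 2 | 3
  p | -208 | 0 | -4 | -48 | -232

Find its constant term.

-4

Build the Lagrange basis polynomials:
L_0(w) = (w + 1)w(w - 2)(w - 3) / [180] = (1/180)w^4 - (1/45)w^3 + (1/180)w^2 + (1/30)w
L_1(w) = (w + 3)w(w - 2)(w - 3) / [-24] = -(1/24)w^4 + (1/12)w^3 + (3/8)w^2 - (3/4)w
L_2(w) = (w + 3)(w + 1)(w - 2)(w - 3) / [18] = (1/18)w^4 - (1/18)w^3 - (11/18)w^2 + (1/2)w + 1
L_3(w) = (w + 3)(w + 1)w(w - 3) / [-30] = -(1/30)w^4 - (1/30)w^3 + (3/10)w^2 + (3/10)w
L_4(w) = (w + 3)(w + 1)w(w - 2) / [72] = (1/72)w^4 + (1/36)w^3 - (5/72)w^2 - (1/12)w
p(w) = (-208)·L_0 + 0·L_1 + (-4)·L_2 + (-48)·L_3 + (-232)·L_4
Only the constant term is needed; take it from each L_i and combine:
(-208)·(0) + 0·(0) + (-4)·(1) + (-48)·(0) + (-232)·(0) = -4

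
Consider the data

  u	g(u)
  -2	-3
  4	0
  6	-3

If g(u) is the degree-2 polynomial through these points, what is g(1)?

Evaluate each Lagrange basis at u = 1:
L_0(1) = (-3)·(-5)/[(-6)·(-8)] = 5/16
L_1(1) = (3)·(-5)/[(6)·(-2)] = 5/4
L_2(1) = (3)·(-3)/[(8)·(2)] = -9/16
Sum: (-3)·(5/16) + 0 + (-3)·(-9/16) = 3/4

3/4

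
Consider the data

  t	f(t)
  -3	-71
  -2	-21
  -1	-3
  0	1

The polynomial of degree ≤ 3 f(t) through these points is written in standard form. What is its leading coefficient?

The leading coefficient equals the top divided difference f[-3,-2,-1,0].
f[-3,-2] = (-21 - (-71)) / (-2 - (-3)) = 50
f[-2,-1] = (-3 - (-21)) / (-1 - (-2)) = 18
f[-1,0] = (1 - (-3)) / (0 - (-1)) = 4
f[-3,-2,-1] = (18 - 50) / (-1 - (-3)) = -16
f[-2,-1,0] = (4 - 18) / (0 - (-2)) = -7
f[-3,-2,-1,0] = (-7 - (-16)) / (0 - (-3)) = 3

3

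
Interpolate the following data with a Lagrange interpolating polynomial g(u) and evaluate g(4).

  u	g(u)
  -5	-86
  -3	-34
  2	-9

L_0(4) = (7)·(2)/[(-2)·(-7)] = 1
L_1(4) = (9)·(2)/[(2)·(-5)] = -9/5
L_2(4) = (9)·(7)/[(7)·(5)] = 9/5
Sum: (-86)·(1) + (-34)·(-9/5) + (-9)·(9/5) = -41

-41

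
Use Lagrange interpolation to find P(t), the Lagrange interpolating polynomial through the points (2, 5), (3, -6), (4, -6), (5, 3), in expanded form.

Build the Lagrange basis polynomials:
L_0(t) = (t - 3)(t - 4)(t - 5) / [-6] = -(1/6)t^3 + 2t^2 - (47/6)t + 10
L_1(t) = (t - 2)(t - 4)(t - 5) / [2] = (1/2)t^3 - (11/2)t^2 + 19t - 20
L_2(t) = (t - 2)(t - 3)(t - 5) / [-2] = -(1/2)t^3 + 5t^2 - (31/2)t + 15
L_3(t) = (t - 2)(t - 3)(t - 4) / [6] = (1/6)t^3 - (3/2)t^2 + (13/3)t - 4
P(t) = 5·L_0 + (-6)·L_1 + (-6)·L_2 + 3·L_3
  5·L_0(t) = -(5/6)t^3 + 10t^2 - (235/6)t + 50
  (-6)·L_1(t) = -3t^3 + 33t^2 - 114t + 120
  (-6)·L_2(t) = 3t^3 - 30t^2 + 93t - 90
  3·L_3(t) = (1/2)t^3 - (9/2)t^2 + 13t - 12
Adding term by term: -(1/3)t^3 + (17/2)t^2 - (283/6)t + 68

P(t) = -(1/3)t^3 + (17/2)t^2 - (283/6)t + 68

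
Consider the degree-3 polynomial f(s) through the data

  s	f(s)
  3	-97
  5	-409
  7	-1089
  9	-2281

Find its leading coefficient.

L_0(s) = (s - 5)(s - 7)(s - 9) / [-48] = -(1/48)s^3 + (7/16)s^2 - (143/48)s + 105/16
L_1(s) = (s - 3)(s - 7)(s - 9) / [16] = (1/16)s^3 - (19/16)s^2 + (111/16)s - 189/16
L_2(s) = (s - 3)(s - 5)(s - 9) / [-16] = -(1/16)s^3 + (17/16)s^2 - (87/16)s + 135/16
L_3(s) = (s - 3)(s - 5)(s - 7) / [48] = (1/48)s^3 - (5/16)s^2 + (71/48)s - 35/16
f(s) = (-97)·L_0 + (-409)·L_1 + (-1089)·L_2 + (-2281)·L_3
Only the coefficient of s^3 is needed; take it from each L_i and combine:
(-97)·(-1/48) + (-409)·(1/16) + (-1089)·(-1/16) + (-2281)·(1/48) = -3

-3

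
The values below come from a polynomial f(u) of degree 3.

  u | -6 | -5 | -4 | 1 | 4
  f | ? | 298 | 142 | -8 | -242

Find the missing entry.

The 4 known values determine f uniquely (degree ≤ 3).
Evaluate each Lagrange basis at u = -6:
L_0(-6) = (-2)·(-7)·(-10)/[(-1)·(-6)·(-9)] = 70/27
L_1(-6) = (-1)·(-7)·(-10)/[(1)·(-5)·(-8)] = -7/4
L_2(-6) = (-1)·(-2)·(-10)/[(6)·(5)·(-3)] = 2/9
L_3(-6) = (-1)·(-2)·(-7)/[(9)·(8)·(3)] = -7/108
Sum: 298·(70/27) + 142·(-7/4) + (-8)·(2/9) + (-242)·(-7/108) = 538

538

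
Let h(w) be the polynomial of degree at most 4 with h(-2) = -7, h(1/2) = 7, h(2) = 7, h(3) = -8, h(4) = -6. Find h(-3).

436/5

L_0(-3) = (-7/2)·(-5)·(-6)·(-7)/[(-5/2)·(-4)·(-5)·(-6)] = 49/20
L_1(-3) = (-1)·(-5)·(-6)·(-7)/[(5/2)·(-3/2)·(-5/2)·(-7/2)] = -32/5
L_2(-3) = (-1)·(-7/2)·(-6)·(-7)/[(4)·(3/2)·(-1)·(-2)] = 49/4
L_3(-3) = (-1)·(-7/2)·(-5)·(-7)/[(5)·(5/2)·(1)·(-1)] = -49/5
L_4(-3) = (-1)·(-7/2)·(-5)·(-6)/[(6)·(7/2)·(2)·(1)] = 5/2
Sum: (-7)·(49/20) + 7·(-32/5) + 7·(49/4) + (-8)·(-49/5) + (-6)·(5/2) = 436/5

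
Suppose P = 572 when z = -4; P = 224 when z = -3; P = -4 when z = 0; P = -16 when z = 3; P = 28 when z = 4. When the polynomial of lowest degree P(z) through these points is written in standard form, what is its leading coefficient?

1

The leading coefficient equals the top divided difference P[-4,-3,0,3,4].
P[-4,-3] = (224 - 572) / (-3 - (-4)) = -348
P[-3,0] = (-4 - 224) / (0 - (-3)) = -76
P[0,3] = (-16 - (-4)) / (3 - 0) = -4
P[3,4] = (28 - (-16)) / (4 - 3) = 44
P[-4,-3,0] = (-76 - (-348)) / (0 - (-4)) = 68
P[-3,0,3] = (-4 - (-76)) / (3 - (-3)) = 12
P[0,3,4] = (44 - (-4)) / (4 - 0) = 12
P[-4,-3,0,3] = (12 - 68) / (3 - (-4)) = -8
P[-3,0,3,4] = (12 - 12) / (4 - (-3)) = 0
P[-4,-3,0,3,4] = (0 - (-8)) / (4 - (-4)) = 1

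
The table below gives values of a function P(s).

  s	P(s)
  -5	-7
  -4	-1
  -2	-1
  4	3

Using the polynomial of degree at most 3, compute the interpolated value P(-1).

L_0(-1) = (3)·(1)·(-5)/[(-1)·(-3)·(-9)] = 5/9
L_1(-1) = (4)·(1)·(-5)/[(1)·(-2)·(-8)] = -5/4
L_2(-1) = (4)·(3)·(-5)/[(3)·(2)·(-6)] = 5/3
L_3(-1) = (4)·(3)·(1)/[(9)·(8)·(6)] = 1/36
Sum: (-7)·(5/9) + (-1)·(-5/4) + (-1)·(5/3) + 3·(1/36) = -38/9

-38/9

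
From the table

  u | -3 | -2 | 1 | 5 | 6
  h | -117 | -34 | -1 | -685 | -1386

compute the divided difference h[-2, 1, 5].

-26

h[-2,1] = (-1 - (-34)) / (1 - (-2)) = 11
h[1,5] = (-685 - (-1)) / (5 - 1) = -171
h[-2,1,5] = (-171 - 11) / (5 - (-2)) = -26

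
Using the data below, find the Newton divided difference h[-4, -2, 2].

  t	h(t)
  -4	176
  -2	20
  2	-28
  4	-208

h[-4,-2] = (20 - 176) / (-2 - (-4)) = -78
h[-2,2] = (-28 - 20) / (2 - (-2)) = -12
h[-4,-2,2] = (-12 - (-78)) / (2 - (-4)) = 11

11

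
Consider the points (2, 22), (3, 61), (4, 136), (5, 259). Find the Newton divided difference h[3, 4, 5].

24

h[3,4] = (136 - 61) / (4 - 3) = 75
h[4,5] = (259 - 136) / (5 - 4) = 123
h[3,4,5] = (123 - 75) / (5 - 3) = 24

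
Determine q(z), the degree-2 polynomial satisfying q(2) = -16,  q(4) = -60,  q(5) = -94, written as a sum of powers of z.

q(z) = -4z^2 + 2z - 4

Build the Lagrange basis polynomials:
L_0(z) = (z - 4)(z - 5) / [6] = (1/6)z^2 - (3/2)z + 10/3
L_1(z) = (z - 2)(z - 5) / [-2] = -(1/2)z^2 + (7/2)z - 5
L_2(z) = (z - 2)(z - 4) / [3] = (1/3)z^2 - 2z + 8/3
q(z) = (-16)·L_0 + (-60)·L_1 + (-94)·L_2
  (-16)·L_0(z) = -(8/3)z^2 + 24z - 160/3
  (-60)·L_1(z) = 30z^2 - 210z + 300
  (-94)·L_2(z) = -(94/3)z^2 + 188z - 752/3
Adding term by term: -4z^2 + 2z - 4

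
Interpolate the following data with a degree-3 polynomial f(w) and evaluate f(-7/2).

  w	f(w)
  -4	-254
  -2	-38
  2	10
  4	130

Evaluate each Lagrange basis at w = -7/2:
L_0(-7/2) = (-3/2)·(-11/2)·(-15/2)/[(-2)·(-6)·(-8)] = 165/256
L_1(-7/2) = (1/2)·(-11/2)·(-15/2)/[(2)·(-4)·(-6)] = 55/128
L_2(-7/2) = (1/2)·(-3/2)·(-15/2)/[(6)·(4)·(-2)] = -15/128
L_3(-7/2) = (1/2)·(-3/2)·(-11/2)/[(8)·(6)·(2)] = 11/256
Sum: (-254)·(165/256) + (-38)·(55/128) + 10·(-15/128) + 130·(11/256) = -1405/8

-1405/8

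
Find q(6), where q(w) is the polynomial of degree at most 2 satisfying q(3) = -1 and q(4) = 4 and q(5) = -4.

L_0(6) = (2)·(1)/[(-1)·(-2)] = 1
L_1(6) = (3)·(1)/[(1)·(-1)] = -3
L_2(6) = (3)·(2)/[(2)·(1)] = 3
Sum: (-1)·(1) + 4·(-3) + (-4)·(3) = -25

-25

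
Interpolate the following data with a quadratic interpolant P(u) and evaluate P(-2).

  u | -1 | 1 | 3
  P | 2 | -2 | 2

7

Evaluate each Lagrange basis at u = -2:
L_0(-2) = (-3)·(-5)/[(-2)·(-4)] = 15/8
L_1(-2) = (-1)·(-5)/[(2)·(-2)] = -5/4
L_2(-2) = (-1)·(-3)/[(4)·(2)] = 3/8
Sum: 2·(15/8) + (-2)·(-5/4) + 2·(3/8) = 7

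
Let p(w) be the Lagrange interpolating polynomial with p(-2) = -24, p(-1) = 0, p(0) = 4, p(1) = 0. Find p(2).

Evaluate each Lagrange basis at w = 2:
L_0(2) = (3)·(2)·(1)/[(-1)·(-2)·(-3)] = -1
L_1(2) = (4)·(2)·(1)/[(1)·(-1)·(-2)] = 4
L_2(2) = (4)·(3)·(1)/[(2)·(1)·(-1)] = -6
L_3(2) = (4)·(3)·(2)/[(3)·(2)·(1)] = 4
Sum: (-24)·(-1) + 0 + 4·(-6) + 0 = 0

0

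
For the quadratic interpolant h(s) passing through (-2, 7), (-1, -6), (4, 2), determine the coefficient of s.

-57/10

Build the Lagrange basis polynomials:
L_0(s) = (s + 1)(s - 4) / [6] = (1/6)s^2 - (1/2)s - 2/3
L_1(s) = (s + 2)(s - 4) / [-5] = -(1/5)s^2 + (2/5)s + 8/5
L_2(s) = (s + 2)(s + 1) / [30] = (1/30)s^2 + (1/10)s + 1/15
h(s) = 7·L_0 + (-6)·L_1 + 2·L_2
Only the coefficient of s is needed; take it from each L_i and combine:
7·(-1/2) + (-6)·(2/5) + 2·(1/10) = -57/10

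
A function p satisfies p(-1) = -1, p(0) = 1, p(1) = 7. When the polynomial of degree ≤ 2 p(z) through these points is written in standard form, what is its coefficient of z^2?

2

The leading coefficient equals the top divided difference p[-1,0,1].
p[-1,0] = (1 - (-1)) / (0 - (-1)) = 2
p[0,1] = (7 - 1) / (1 - 0) = 6
p[-1,0,1] = (6 - 2) / (1 - (-1)) = 2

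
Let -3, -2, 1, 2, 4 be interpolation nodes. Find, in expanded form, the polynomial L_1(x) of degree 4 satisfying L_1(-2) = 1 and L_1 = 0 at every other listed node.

L_1(x) = -(1/72)x^4 + (1/18)x^3 + (7/72)x^2 - (17/36)x + 1/3

L_1(x) = (x + 3)(x - 1)(x - 2)(x - 4) / [(1)·(-3)·(-4)·(-6)]
       = (x^4 - 4x^3 - 7x^2 + 34x - 24) / (-72)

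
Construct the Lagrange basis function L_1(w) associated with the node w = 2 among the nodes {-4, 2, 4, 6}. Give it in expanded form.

L_1(w) = (1/48)w^3 - (1/8)w^2 - (1/3)w + 2

L_1(w) = (w + 4)(w - 4)(w - 6) / [(6)·(-2)·(-4)]
       = (w^3 - 6w^2 - 16w + 96) / (48)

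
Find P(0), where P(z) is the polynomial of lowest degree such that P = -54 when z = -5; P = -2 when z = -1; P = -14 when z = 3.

Using Newton's divided-difference form:
P[-5,-1] = (-2 - (-54)) / (-1 - (-5)) = 13
P[-1,3] = (-14 - (-2)) / (3 - (-1)) = -3
P[-5,-1,3] = (-3 - 13) / (3 - (-5)) = -2
P(0) = -54 + 13·(5) + (-2)·(5)·(1) = 1

1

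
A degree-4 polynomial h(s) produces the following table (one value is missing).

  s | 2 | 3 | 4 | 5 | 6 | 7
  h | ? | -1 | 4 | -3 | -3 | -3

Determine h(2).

The 5 known values determine h uniquely (degree ≤ 4).
Evaluate each Lagrange basis at s = 2:
L_0(2) = (-2)·(-3)·(-4)·(-5)/[(-1)·(-2)·(-3)·(-4)] = 5
L_1(2) = (-1)·(-3)·(-4)·(-5)/[(1)·(-1)·(-2)·(-3)] = -10
L_2(2) = (-1)·(-2)·(-4)·(-5)/[(2)·(1)·(-1)·(-2)] = 10
L_3(2) = (-1)·(-2)·(-3)·(-5)/[(3)·(2)·(1)·(-1)] = -5
L_4(2) = (-1)·(-2)·(-3)·(-4)/[(4)·(3)·(2)·(1)] = 1
Sum: (-1)·(5) + 4·(-10) + (-3)·(10) + (-3)·(-5) + (-3)·(1) = -63

-63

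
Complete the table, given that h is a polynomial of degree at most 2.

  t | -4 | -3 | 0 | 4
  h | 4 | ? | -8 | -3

-19/32

The 3 known values determine h uniquely (degree ≤ 2).
Evaluate each Lagrange basis at t = -3:
L_0(-3) = (-3)·(-7)/[(-4)·(-8)] = 21/32
L_1(-3) = (1)·(-7)/[(4)·(-4)] = 7/16
L_2(-3) = (1)·(-3)/[(8)·(4)] = -3/32
Sum: 4·(21/32) + (-8)·(7/16) + (-3)·(-3/32) = -19/32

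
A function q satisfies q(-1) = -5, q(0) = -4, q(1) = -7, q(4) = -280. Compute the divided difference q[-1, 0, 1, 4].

-4

q[-1,0] = (-4 - (-5)) / (0 - (-1)) = 1
q[0,1] = (-7 - (-4)) / (1 - 0) = -3
q[1,4] = (-280 - (-7)) / (4 - 1) = -91
q[-1,0,1] = (-3 - 1) / (1 - (-1)) = -2
q[0,1,4] = (-91 - (-3)) / (4 - 0) = -22
q[-1,0,1,4] = (-22 - (-2)) / (4 - (-1)) = -4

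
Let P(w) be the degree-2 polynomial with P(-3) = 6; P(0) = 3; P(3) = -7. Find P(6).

-24

Evaluate each Lagrange basis at w = 6:
L_0(6) = (6)·(3)/[(-3)·(-6)] = 1
L_1(6) = (9)·(3)/[(3)·(-3)] = -3
L_2(6) = (9)·(6)/[(6)·(3)] = 3
Sum: 6·(1) + 3·(-3) + (-7)·(3) = -24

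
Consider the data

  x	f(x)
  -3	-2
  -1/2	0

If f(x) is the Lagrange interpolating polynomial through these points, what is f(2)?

2

Evaluate each Lagrange basis at x = 2:
L_0(2) = (5/2)/[(-5/2)] = -1
L_1(2) = (5)/[(5/2)] = 2
Sum: (-2)·(-1) + 0 = 2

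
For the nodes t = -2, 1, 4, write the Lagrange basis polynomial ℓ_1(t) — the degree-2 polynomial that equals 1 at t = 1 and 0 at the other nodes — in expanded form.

ℓ_1(t) = -(1/9)t^2 + (2/9)t + 8/9

ℓ_1(t) = (t + 2)(t - 4) / [(3)·(-3)]
       = (t^2 - 2t - 8) / (-9)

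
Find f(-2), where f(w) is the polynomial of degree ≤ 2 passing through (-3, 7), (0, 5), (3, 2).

58/9

Evaluate each Lagrange basis at w = -2:
L_0(-2) = (-2)·(-5)/[(-3)·(-6)] = 5/9
L_1(-2) = (1)·(-5)/[(3)·(-3)] = 5/9
L_2(-2) = (1)·(-2)/[(6)·(3)] = -1/9
Sum: 7·(5/9) + 5·(5/9) + 2·(-1/9) = 58/9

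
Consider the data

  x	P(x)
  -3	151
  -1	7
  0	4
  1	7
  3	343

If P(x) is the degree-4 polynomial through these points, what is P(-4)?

532

L_0(-4) = (-3)·(-4)·(-5)·(-7)/[(-2)·(-3)·(-4)·(-6)] = 35/12
L_1(-4) = (-1)·(-4)·(-5)·(-7)/[(2)·(-1)·(-2)·(-4)] = -35/4
L_2(-4) = (-1)·(-3)·(-5)·(-7)/[(3)·(1)·(-1)·(-3)] = 35/3
L_3(-4) = (-1)·(-3)·(-4)·(-7)/[(4)·(2)·(1)·(-2)] = -21/4
L_4(-4) = (-1)·(-3)·(-4)·(-5)/[(6)·(4)·(3)·(2)] = 5/12
Sum: 151·(35/12) + 7·(-35/4) + 4·(35/3) + 7·(-21/4) + 343·(5/12) = 532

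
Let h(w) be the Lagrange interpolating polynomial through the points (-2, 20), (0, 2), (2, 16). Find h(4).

62

L_0(4) = (4)·(2)/[(-2)·(-4)] = 1
L_1(4) = (6)·(2)/[(2)·(-2)] = -3
L_2(4) = (6)·(4)/[(4)·(2)] = 3
Sum: 20·(1) + 2·(-3) + 16·(3) = 62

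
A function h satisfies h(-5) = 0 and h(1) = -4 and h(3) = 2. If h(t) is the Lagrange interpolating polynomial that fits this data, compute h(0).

Evaluate each Lagrange basis at t = 0:
L_0(0) = (-1)·(-3)/[(-6)·(-8)] = 1/16
L_1(0) = (5)·(-3)/[(6)·(-2)] = 5/4
L_2(0) = (5)·(-1)/[(8)·(2)] = -5/16
Sum: 0 + (-4)·(5/4) + 2·(-5/16) = -45/8

-45/8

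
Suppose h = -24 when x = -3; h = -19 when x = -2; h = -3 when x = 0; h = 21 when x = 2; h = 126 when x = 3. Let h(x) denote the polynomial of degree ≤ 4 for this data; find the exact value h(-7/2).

-181/16

L_0(-7/2) = (-3/2)·(-7/2)·(-11/2)·(-13/2)/[(-1)·(-3)·(-5)·(-6)] = 1001/480
L_1(-7/2) = (-1/2)·(-7/2)·(-11/2)·(-13/2)/[(1)·(-2)·(-4)·(-5)] = -1001/640
L_2(-7/2) = (-1/2)·(-3/2)·(-11/2)·(-13/2)/[(3)·(2)·(-2)·(-3)] = 143/192
L_3(-7/2) = (-1/2)·(-3/2)·(-7/2)·(-13/2)/[(5)·(4)·(2)·(-1)] = -273/640
L_4(-7/2) = (-1/2)·(-3/2)·(-7/2)·(-11/2)/[(6)·(5)·(3)·(1)] = 77/480
Sum: (-24)·(1001/480) + (-19)·(-1001/640) + (-3)·(143/192) + 21·(-273/640) + 126·(77/480) = -181/16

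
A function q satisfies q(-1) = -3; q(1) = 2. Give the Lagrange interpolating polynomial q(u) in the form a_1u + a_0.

Build the Lagrange basis polynomials:
L_0(u) = (u - 1) / [-2] = -(1/2)u + 1/2
L_1(u) = (u + 1) / [2] = (1/2)u + 1/2
q(u) = (-3)·L_0 + 2·L_1
  (-3)·L_0(u) = (3/2)u - 3/2
  2·L_1(u) = u + 1
Adding term by term: (5/2)u - 1/2

q(u) = (5/2)u - 1/2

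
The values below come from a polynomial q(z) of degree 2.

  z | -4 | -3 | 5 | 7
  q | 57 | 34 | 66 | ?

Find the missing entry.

134

The 3 known values determine q uniquely (degree ≤ 2).
L_0(7) = (10)·(2)/[(-1)·(-9)] = 20/9
L_1(7) = (11)·(2)/[(1)·(-8)] = -11/4
L_2(7) = (11)·(10)/[(9)·(8)] = 55/36
Sum: 57·(20/9) + 34·(-11/4) + 66·(55/36) = 134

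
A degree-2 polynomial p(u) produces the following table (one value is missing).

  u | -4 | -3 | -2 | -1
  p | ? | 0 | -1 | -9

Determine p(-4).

The 3 known values determine p uniquely (degree ≤ 2).
Evaluate each Lagrange basis at u = -4:
L_0(-4) = (-2)·(-3)/[(-1)·(-2)] = 3
L_1(-4) = (-1)·(-3)/[(1)·(-1)] = -3
L_2(-4) = (-1)·(-2)/[(2)·(1)] = 1
Sum: 0 + (-1)·(-3) + (-9)·(1) = -6

-6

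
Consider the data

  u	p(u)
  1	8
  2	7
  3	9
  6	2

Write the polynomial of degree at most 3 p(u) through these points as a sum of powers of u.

p(u) = -(31/60)u^3 + (23/5)u^2 - (671/60)u + 151/10

Newton's divided differences:
p[1,2] = (7 - 8) / (2 - 1) = -1
p[2,3] = (9 - 7) / (3 - 2) = 2
p[3,6] = (2 - 9) / (6 - 3) = -7/3
p[1,2,3] = (2 - (-1)) / (3 - 1) = 3/2
p[2,3,6] = (-7/3 - 2) / (6 - 2) = -13/12
p[1,2,3,6] = (-13/12 - 3/2) / (6 - 1) = -31/60
p(u) = 8 + (-1)·(u - 1) + (3/2)·(u - 1)(u - 2) + (-31/60)·(u - 1)(u - 2)(u - 3)
Expanding: p(u) = -(31/60)u^3 + (23/5)u^2 - (671/60)u + 151/10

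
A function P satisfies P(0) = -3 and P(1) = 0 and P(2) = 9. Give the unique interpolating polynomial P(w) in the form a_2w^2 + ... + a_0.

Newton's divided differences:
P[0,1] = (0 - (-3)) / (1 - 0) = 3
P[1,2] = (9 - 0) / (2 - 1) = 9
P[0,1,2] = (9 - 3) / (2 - 0) = 3
P(w) = -3 + 3·w + 3·w(w - 1)
Expanding: P(w) = 3w^2 - 3

P(w) = 3w^2 - 3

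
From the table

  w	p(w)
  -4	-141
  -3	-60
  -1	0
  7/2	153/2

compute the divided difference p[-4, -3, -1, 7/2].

2

p[-4,-3] = (-60 - (-141)) / (-3 - (-4)) = 81
p[-3,-1] = (0 - (-60)) / (-1 - (-3)) = 30
p[-1,7/2] = (153/2 - 0) / (7/2 - (-1)) = 17
p[-4,-3,-1] = (30 - 81) / (-1 - (-4)) = -17
p[-3,-1,7/2] = (17 - 30) / (7/2 - (-3)) = -2
p[-4,-3,-1,7/2] = (-2 - (-17)) / (7/2 - (-4)) = 2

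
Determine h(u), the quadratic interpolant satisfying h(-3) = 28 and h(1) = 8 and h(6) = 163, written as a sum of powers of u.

Build the Lagrange basis polynomials:
L_0(u) = (u - 1)(u - 6) / [36] = (1/36)u^2 - (7/36)u + 1/6
L_1(u) = (u + 3)(u - 6) / [-20] = -(1/20)u^2 + (3/20)u + 9/10
L_2(u) = (u + 3)(u - 1) / [45] = (1/45)u^2 + (2/45)u - 1/15
h(u) = 28·L_0 + 8·L_1 + 163·L_2
  28·L_0(u) = (7/9)u^2 - (49/9)u + 14/3
  8·L_1(u) = -(2/5)u^2 + (6/5)u + 36/5
  163·L_2(u) = (163/45)u^2 + (326/45)u - 163/15
Adding term by term: 4u^2 + 3u + 1

h(u) = 4u^2 + 3u + 1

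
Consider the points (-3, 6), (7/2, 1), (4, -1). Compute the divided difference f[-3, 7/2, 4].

f[-3,7/2] = (1 - 6) / (7/2 - (-3)) = -10/13
f[7/2,4] = (-1 - 1) / (4 - 7/2) = -4
f[-3,7/2,4] = (-4 - (-10/13)) / (4 - (-3)) = -6/13

-6/13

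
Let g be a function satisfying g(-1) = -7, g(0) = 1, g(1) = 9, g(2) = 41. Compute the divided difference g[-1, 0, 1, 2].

4

g[-1,0] = (1 - (-7)) / (0 - (-1)) = 8
g[0,1] = (9 - 1) / (1 - 0) = 8
g[1,2] = (41 - 9) / (2 - 1) = 32
g[-1,0,1] = (8 - 8) / (1 - (-1)) = 0
g[0,1,2] = (32 - 8) / (2 - 0) = 12
g[-1,0,1,2] = (12 - 0) / (2 - (-1)) = 4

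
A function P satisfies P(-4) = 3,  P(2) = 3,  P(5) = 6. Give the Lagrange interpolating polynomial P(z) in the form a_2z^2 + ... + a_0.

Build the Lagrange basis polynomials:
L_0(z) = (z - 2)(z - 5) / [54] = (1/54)z^2 - (7/54)z + 5/27
L_1(z) = (z + 4)(z - 5) / [-18] = -(1/18)z^2 + (1/18)z + 10/9
L_2(z) = (z + 4)(z - 2) / [27] = (1/27)z^2 + (2/27)z - 8/27
P(z) = 3·L_0 + 3·L_1 + 6·L_2
  3·L_0(z) = (1/18)z^2 - (7/18)z + 5/9
  3·L_1(z) = -(1/6)z^2 + (1/6)z + 10/3
  6·L_2(z) = (2/9)z^2 + (4/9)z - 16/9
Adding term by term: (1/9)z^2 + (2/9)z + 19/9

P(z) = (1/9)z^2 + (2/9)z + 19/9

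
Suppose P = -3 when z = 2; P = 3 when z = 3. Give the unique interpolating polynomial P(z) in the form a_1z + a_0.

L_0(z) = (z - 3) / [-1] = -z + 3
L_1(z) = (z - 2) / [1] = z - 2
P(z) = (-3)·L_0 + 3·L_1
  (-3)·L_0(z) = 3z - 9
  3·L_1(z) = 3z - 6
Adding term by term: 6z - 15

P(z) = 6z - 15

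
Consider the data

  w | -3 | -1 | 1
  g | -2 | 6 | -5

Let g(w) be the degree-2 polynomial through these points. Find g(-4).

-105/8

Using Newton's divided-difference form:
g[-3,-1] = (6 - (-2)) / (-1 - (-3)) = 4
g[-1,1] = (-5 - 6) / (1 - (-1)) = -11/2
g[-3,-1,1] = (-11/2 - 4) / (1 - (-3)) = -19/8
g(-4) = -2 + 4·(-1) + (-19/8)·(-1)·(-3) = -105/8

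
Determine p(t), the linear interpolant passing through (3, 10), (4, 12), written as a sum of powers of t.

p(t) = 2t + 4

Build the Lagrange basis polynomials:
L_0(t) = (t - 4) / [-1] = -t + 4
L_1(t) = (t - 3) / [1] = t - 3
p(t) = 10·L_0 + 12·L_1
  10·L_0(t) = -10t + 40
  12·L_1(t) = 12t - 36
Adding term by term: 2t + 4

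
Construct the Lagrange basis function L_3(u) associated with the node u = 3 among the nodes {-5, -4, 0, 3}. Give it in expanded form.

L_3(u) = (1/168)u^3 + (3/56)u^2 + (5/42)u

L_3(u) = (u + 5)(u + 4)u / [(8)·(7)·(3)]
       = (u^3 + 9u^2 + 20u) / (168)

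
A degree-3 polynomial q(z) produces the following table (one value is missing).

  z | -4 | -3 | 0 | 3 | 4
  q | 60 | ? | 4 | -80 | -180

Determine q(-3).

16

The 4 known values determine q uniquely (degree ≤ 3).
Evaluate each Lagrange basis at z = -3:
L_0(-3) = (-3)·(-6)·(-7)/[(-4)·(-7)·(-8)] = 9/16
L_1(-3) = (1)·(-6)·(-7)/[(4)·(-3)·(-4)] = 7/8
L_2(-3) = (1)·(-3)·(-7)/[(7)·(3)·(-1)] = -1
L_3(-3) = (1)·(-3)·(-6)/[(8)·(4)·(1)] = 9/16
Sum: 60·(9/16) + 4·(7/8) + (-80)·(-1) + (-180)·(9/16) = 16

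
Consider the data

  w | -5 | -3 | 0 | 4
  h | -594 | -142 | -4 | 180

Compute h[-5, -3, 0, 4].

h[-5,-3] = (-142 - (-594)) / (-3 - (-5)) = 226
h[-3,0] = (-4 - (-142)) / (0 - (-3)) = 46
h[0,4] = (180 - (-4)) / (4 - 0) = 46
h[-5,-3,0] = (46 - 226) / (0 - (-5)) = -36
h[-3,0,4] = (46 - 46) / (4 - (-3)) = 0
h[-5,-3,0,4] = (0 - (-36)) / (4 - (-5)) = 4

4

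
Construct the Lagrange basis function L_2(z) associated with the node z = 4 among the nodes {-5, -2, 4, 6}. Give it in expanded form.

L_2(z) = -(1/108)z^3 - (1/108)z^2 + (8/27)z + 5/9

L_2(z) = (z + 5)(z + 2)(z - 6) / [(9)·(6)·(-2)]
       = (z^3 + z^2 - 32z - 60) / (-108)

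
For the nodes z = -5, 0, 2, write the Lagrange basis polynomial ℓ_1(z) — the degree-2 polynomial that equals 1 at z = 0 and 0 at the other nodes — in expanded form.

ℓ_1(z) = -(1/10)z^2 - (3/10)z + 1

ℓ_1(z) = (z + 5)(z - 2) / [(5)·(-2)]
       = (z^2 + 3z - 10) / (-10)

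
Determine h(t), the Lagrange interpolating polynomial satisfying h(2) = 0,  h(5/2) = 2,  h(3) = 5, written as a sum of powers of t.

h(t) = 2t^2 - 5t + 2

L_0(t) = (t - 5/2)(t - 3) / [1/2] = 2t^2 - 11t + 15
L_1(t) = (t - 2)(t - 3) / [-1/4] = -4t^2 + 20t - 24
L_2(t) = (t - 2)(t - 5/2) / [1/2] = 2t^2 - 9t + 10
h(t) = 0·L_0 + 2·L_1 + 5·L_2
  0·L_0(t) = 0
  2·L_1(t) = -8t^2 + 40t - 48
  5·L_2(t) = 10t^2 - 45t + 50
Adding term by term: 2t^2 - 5t + 2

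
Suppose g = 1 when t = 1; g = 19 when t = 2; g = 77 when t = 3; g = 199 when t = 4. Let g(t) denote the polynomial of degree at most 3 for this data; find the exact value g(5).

Using Newton's divided-difference form:
g[1,2] = (19 - 1) / (2 - 1) = 18
g[2,3] = (77 - 19) / (3 - 2) = 58
g[3,4] = (199 - 77) / (4 - 3) = 122
g[1,2,3] = (58 - 18) / (3 - 1) = 20
g[2,3,4] = (122 - 58) / (4 - 2) = 32
g[1,2,3,4] = (32 - 20) / (4 - 1) = 4
g(5) = 1 + 18·(4) + 20·(4)·(3) + 4·(4)·(3)·(2) = 409

409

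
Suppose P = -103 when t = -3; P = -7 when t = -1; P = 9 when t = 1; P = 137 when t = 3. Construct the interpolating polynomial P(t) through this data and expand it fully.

Newton's divided differences:
P[-3,-1] = (-7 - (-103)) / (-1 - (-3)) = 48
P[-1,1] = (9 - (-7)) / (1 - (-1)) = 8
P[1,3] = (137 - 9) / (3 - 1) = 64
P[-3,-1,1] = (8 - 48) / (1 - (-3)) = -10
P[-1,1,3] = (64 - 8) / (3 - (-1)) = 14
P[-3,-1,1,3] = (14 - (-10)) / (3 - (-3)) = 4
P(t) = -103 + 48·(t + 3) + (-10)·(t + 3)(t + 1) + 4·(t + 3)(t + 1)(t - 1)
Expanding: P(t) = 4t^3 + 2t^2 + 4t - 1

P(t) = 4t^3 + 2t^2 + 4t - 1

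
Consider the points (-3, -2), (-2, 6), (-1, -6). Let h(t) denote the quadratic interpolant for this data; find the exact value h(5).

-498

Evaluate each Lagrange basis at t = 5:
L_0(5) = (7)·(6)/[(-1)·(-2)] = 21
L_1(5) = (8)·(6)/[(1)·(-1)] = -48
L_2(5) = (8)·(7)/[(2)·(1)] = 28
Sum: (-2)·(21) + 6·(-48) + (-6)·(28) = -498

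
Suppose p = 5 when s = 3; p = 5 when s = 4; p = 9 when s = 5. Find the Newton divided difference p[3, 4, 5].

p[3,4] = (5 - 5) / (4 - 3) = 0
p[4,5] = (9 - 5) / (5 - 4) = 4
p[3,4,5] = (4 - 0) / (5 - 3) = 2

2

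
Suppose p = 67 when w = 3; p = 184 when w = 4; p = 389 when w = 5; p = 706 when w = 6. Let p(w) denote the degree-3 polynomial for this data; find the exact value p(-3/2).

-14

Using Newton's divided-difference form:
p[3,4] = (184 - 67) / (4 - 3) = 117
p[4,5] = (389 - 184) / (5 - 4) = 205
p[5,6] = (706 - 389) / (6 - 5) = 317
p[3,4,5] = (205 - 117) / (5 - 3) = 44
p[4,5,6] = (317 - 205) / (6 - 4) = 56
p[3,4,5,6] = (56 - 44) / (6 - 3) = 4
p(-3/2) = 67 + 117·(-9/2) + 44·(-9/2)·(-11/2) + 4·(-9/2)·(-11/2)·(-13/2) = -14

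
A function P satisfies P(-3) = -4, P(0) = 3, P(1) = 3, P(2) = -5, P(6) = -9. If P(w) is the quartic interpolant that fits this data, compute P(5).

-302/9

L_0(5) = (5)·(4)·(3)·(-1)/[(-3)·(-4)·(-5)·(-9)] = -1/9
L_1(5) = (8)·(4)·(3)·(-1)/[(3)·(-1)·(-2)·(-6)] = 8/3
L_2(5) = (8)·(5)·(3)·(-1)/[(4)·(1)·(-1)·(-5)] = -6
L_3(5) = (8)·(5)·(4)·(-1)/[(5)·(2)·(1)·(-4)] = 4
L_4(5) = (8)·(5)·(4)·(3)/[(9)·(6)·(5)·(4)] = 4/9
Sum: (-4)·(-1/9) + 3·(8/3) + 3·(-6) + (-5)·(4) + (-9)·(4/9) = -302/9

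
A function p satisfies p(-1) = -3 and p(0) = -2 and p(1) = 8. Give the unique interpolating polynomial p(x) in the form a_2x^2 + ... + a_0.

p(x) = (9/2)x^2 + (11/2)x - 2

Build the Lagrange basis polynomials:
L_0(x) = x(x - 1) / [2] = (1/2)x^2 - (1/2)x
L_1(x) = (x + 1)(x - 1) / [-1] = -x^2 + 1
L_2(x) = (x + 1)x / [2] = (1/2)x^2 + (1/2)x
p(x) = (-3)·L_0 + (-2)·L_1 + 8·L_2
  (-3)·L_0(x) = -(3/2)x^2 + (3/2)x
  (-2)·L_1(x) = 2x^2 - 2
  8·L_2(x) = 4x^2 + 4x
Adding term by term: (9/2)x^2 + (11/2)x - 2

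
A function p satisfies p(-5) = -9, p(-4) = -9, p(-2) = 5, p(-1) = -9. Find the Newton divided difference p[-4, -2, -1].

-7

p[-4,-2] = (5 - (-9)) / (-2 - (-4)) = 7
p[-2,-1] = (-9 - 5) / (-1 - (-2)) = -14
p[-4,-2,-1] = (-14 - 7) / (-1 - (-4)) = -7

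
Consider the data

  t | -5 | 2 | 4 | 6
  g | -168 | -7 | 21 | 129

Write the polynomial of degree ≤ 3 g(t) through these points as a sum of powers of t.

Build the Lagrange basis polynomials:
L_0(t) = (t - 2)(t - 4)(t - 6) / [-693] = -(1/693)t^3 + (4/231)t^2 - (4/63)t + 16/231
L_1(t) = (t + 5)(t - 4)(t - 6) / [56] = (1/56)t^3 - (5/56)t^2 - (13/28)t + 15/7
L_2(t) = (t + 5)(t - 2)(t - 6) / [-36] = -(1/36)t^3 + (1/12)t^2 + (7/9)t - 5/3
L_3(t) = (t + 5)(t - 2)(t - 4) / [88] = (1/88)t^3 - (1/88)t^2 - (1/4)t + 5/11
g(t) = (-168)·L_0 + (-7)·L_1 + 21·L_2 + 129·L_3
  (-168)·L_0(t) = (8/33)t^3 - (32/11)t^2 + (32/3)t - 128/11
  (-7)·L_1(t) = -(1/8)t^3 + (5/8)t^2 + (13/4)t - 15
  21·L_2(t) = -(7/12)t^3 + (7/4)t^2 + (49/3)t - 35
  129·L_3(t) = (129/88)t^3 - (129/88)t^2 - (129/4)t + 645/11
Adding term by term: t^3 - 2t^2 - 2t - 3

g(t) = t^3 - 2t^2 - 2t - 3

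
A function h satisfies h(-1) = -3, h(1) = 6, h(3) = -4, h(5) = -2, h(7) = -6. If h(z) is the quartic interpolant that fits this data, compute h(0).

Evaluate each Lagrange basis at z = 0:
L_0(0) = (-1)·(-3)·(-5)·(-7)/[(-2)·(-4)·(-6)·(-8)] = 35/128
L_1(0) = (1)·(-3)·(-5)·(-7)/[(2)·(-2)·(-4)·(-6)] = 35/32
L_2(0) = (1)·(-1)·(-5)·(-7)/[(4)·(2)·(-2)·(-4)] = -35/64
L_3(0) = (1)·(-1)·(-3)·(-7)/[(6)·(4)·(2)·(-2)] = 7/32
L_4(0) = (1)·(-1)·(-3)·(-5)/[(8)·(6)·(4)·(2)] = -5/128
Sum: (-3)·(35/128) + 6·(35/32) + (-4)·(-35/64) + (-2)·(7/32) + (-6)·(-5/128) = 989/128

989/128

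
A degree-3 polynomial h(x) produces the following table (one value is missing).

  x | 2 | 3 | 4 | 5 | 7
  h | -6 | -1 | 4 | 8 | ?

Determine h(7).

The 4 known values determine h uniquely (degree ≤ 3).
Evaluate each Lagrange basis at x = 7:
L_0(7) = (4)·(3)·(2)/[(-1)·(-2)·(-3)] = -4
L_1(7) = (5)·(3)·(2)/[(1)·(-1)·(-2)] = 15
L_2(7) = (5)·(4)·(2)/[(2)·(1)·(-1)] = -20
L_3(7) = (5)·(4)·(3)/[(3)·(2)·(1)] = 10
Sum: (-6)·(-4) + (-1)·(15) + 4·(-20) + 8·(10) = 9

9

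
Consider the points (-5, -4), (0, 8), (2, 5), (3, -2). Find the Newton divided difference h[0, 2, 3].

-11/6

h[0,2] = (5 - 8) / (2 - 0) = -3/2
h[2,3] = (-2 - 5) / (3 - 2) = -7
h[0,2,3] = (-7 - (-3/2)) / (3 - 0) = -11/6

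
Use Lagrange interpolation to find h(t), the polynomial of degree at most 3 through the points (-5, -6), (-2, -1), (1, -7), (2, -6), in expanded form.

h(t) = (7/36)t^3 + (5/9)t^2 - (73/36)t - 103/18

Build the Lagrange basis polynomials:
L_0(t) = (t + 2)(t - 1)(t - 2) / [-126] = -(1/126)t^3 + (1/126)t^2 + (2/63)t - 2/63
L_1(t) = (t + 5)(t - 1)(t - 2) / [36] = (1/36)t^3 + (1/18)t^2 - (13/36)t + 5/18
L_2(t) = (t + 5)(t + 2)(t - 2) / [-18] = -(1/18)t^3 - (5/18)t^2 + (2/9)t + 10/9
L_3(t) = (t + 5)(t + 2)(t - 1) / [28] = (1/28)t^3 + (3/14)t^2 + (3/28)t - 5/14
h(t) = (-6)·L_0 + (-1)·L_1 + (-7)·L_2 + (-6)·L_3
  (-6)·L_0(t) = (1/21)t^3 - (1/21)t^2 - (4/21)t + 4/21
  (-1)·L_1(t) = -(1/36)t^3 - (1/18)t^2 + (13/36)t - 5/18
  (-7)·L_2(t) = (7/18)t^3 + (35/18)t^2 - (14/9)t - 70/9
  (-6)·L_3(t) = -(3/14)t^3 - (9/7)t^2 - (9/14)t + 15/7
Adding term by term: (7/36)t^3 + (5/9)t^2 - (73/36)t - 103/18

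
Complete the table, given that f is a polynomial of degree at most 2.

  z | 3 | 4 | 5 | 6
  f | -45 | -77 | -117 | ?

The 3 known values determine f uniquely (degree ≤ 2).
L_0(6) = (2)·(1)/[(-1)·(-2)] = 1
L_1(6) = (3)·(1)/[(1)·(-1)] = -3
L_2(6) = (3)·(2)/[(2)·(1)] = 3
Sum: (-45)·(1) + (-77)·(-3) + (-117)·(3) = -165

-165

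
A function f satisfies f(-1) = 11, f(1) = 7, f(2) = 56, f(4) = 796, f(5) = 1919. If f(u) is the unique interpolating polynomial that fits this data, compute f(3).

L_0(3) = (2)·(1)·(-1)·(-2)/[(-2)·(-3)·(-5)·(-6)] = 1/45
L_1(3) = (4)·(1)·(-1)·(-2)/[(2)·(-1)·(-3)·(-4)] = -1/3
L_2(3) = (4)·(2)·(-1)·(-2)/[(3)·(1)·(-2)·(-3)] = 8/9
L_3(3) = (4)·(2)·(1)·(-2)/[(5)·(3)·(2)·(-1)] = 8/15
L_4(3) = (4)·(2)·(1)·(-1)/[(6)·(4)·(3)·(1)] = -1/9
Sum: 11·(1/45) + 7·(-1/3) + 56·(8/9) + 796·(8/15) + 1919·(-1/9) = 259

259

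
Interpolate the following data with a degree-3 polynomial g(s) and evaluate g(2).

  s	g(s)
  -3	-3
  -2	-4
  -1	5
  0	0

L_0(2) = (4)·(3)·(2)/[(-1)·(-2)·(-3)] = -4
L_1(2) = (5)·(3)·(2)/[(1)·(-1)·(-2)] = 15
L_2(2) = (5)·(4)·(2)/[(2)·(1)·(-1)] = -20
L_3(2) = (5)·(4)·(3)/[(3)·(2)·(1)] = 10
Sum: (-3)·(-4) + (-4)·(15) + 5·(-20) + 0 = -148

-148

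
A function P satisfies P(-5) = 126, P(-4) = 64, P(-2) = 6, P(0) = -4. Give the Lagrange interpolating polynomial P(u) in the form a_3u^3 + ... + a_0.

Build the Lagrange basis polynomials:
L_0(u) = (u + 4)(u + 2)u / [-15] = -(1/15)u^3 - (2/5)u^2 - (8/15)u
L_1(u) = (u + 5)(u + 2)u / [8] = (1/8)u^3 + (7/8)u^2 + (5/4)u
L_2(u) = (u + 5)(u + 4)u / [-12] = -(1/12)u^3 - (3/4)u^2 - (5/3)u
L_3(u) = (u + 5)(u + 4)(u + 2) / [40] = (1/40)u^3 + (11/40)u^2 + (19/20)u + 1
P(u) = 126·L_0 + 64·L_1 + 6·L_2 + (-4)·L_3
  126·L_0(u) = -(42/5)u^3 - (252/5)u^2 - (336/5)u
  64·L_1(u) = 8u^3 + 56u^2 + 80u
  6·L_2(u) = -(1/2)u^3 - (9/2)u^2 - 10u
  (-4)·L_3(u) = -(1/10)u^3 - (11/10)u^2 - (19/5)u - 4
Adding term by term: -u^3 - u - 4

P(u) = -u^3 - u - 4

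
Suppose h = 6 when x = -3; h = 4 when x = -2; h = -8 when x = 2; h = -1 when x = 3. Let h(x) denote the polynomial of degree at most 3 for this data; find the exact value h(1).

L_0(1) = (3)·(-1)·(-2)/[(-1)·(-5)·(-6)] = -1/5
L_1(1) = (4)·(-1)·(-2)/[(1)·(-4)·(-5)] = 2/5
L_2(1) = (4)·(3)·(-2)/[(5)·(4)·(-1)] = 6/5
L_3(1) = (4)·(3)·(-1)/[(6)·(5)·(1)] = -2/5
Sum: 6·(-1/5) + 4·(2/5) + (-8)·(6/5) + (-1)·(-2/5) = -44/5

-44/5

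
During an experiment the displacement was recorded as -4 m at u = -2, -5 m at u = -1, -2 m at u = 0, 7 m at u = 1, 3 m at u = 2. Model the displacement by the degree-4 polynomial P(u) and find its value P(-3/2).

-519/128

Using Newton's divided-difference form:
P[-2,-1] = (-5 - (-4)) / (-1 - (-2)) = -1
P[-1,0] = (-2 - (-5)) / (0 - (-1)) = 3
P[0,1] = (7 - (-2)) / (1 - 0) = 9
P[1,2] = (3 - 7) / (2 - 1) = -4
P[-2,-1,0] = (3 - (-1)) / (0 - (-2)) = 2
P[-1,0,1] = (9 - 3) / (1 - (-1)) = 3
P[0,1,2] = (-4 - 9) / (2 - 0) = -13/2
P[-2,-1,0,1] = (3 - 2) / (1 - (-2)) = 1/3
P[-1,0,1,2] = (-13/2 - 3) / (2 - (-1)) = -19/6
P[-2,-1,0,1,2] = (-19/6 - 1/3) / (2 - (-2)) = -7/8
P(-3/2) = -4 + (-1)·(1/2) + 2·(1/2)·(-1/2) + (1/3)·(1/2)·(-1/2)·(-3/2) + (-7/8)·(1/2)·(-1/2)·(-3/2)·(-5/2) = -519/128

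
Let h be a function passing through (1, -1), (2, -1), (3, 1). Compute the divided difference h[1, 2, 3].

1

h[1,2] = (-1 - (-1)) / (2 - 1) = 0
h[2,3] = (1 - (-1)) / (3 - 2) = 2
h[1,2,3] = (2 - 0) / (3 - 1) = 1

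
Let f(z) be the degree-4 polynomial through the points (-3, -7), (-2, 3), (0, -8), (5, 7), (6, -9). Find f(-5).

-15973/126

Using Newton's divided-difference form:
f[-3,-2] = (3 - (-7)) / (-2 - (-3)) = 10
f[-2,0] = (-8 - 3) / (0 - (-2)) = -11/2
f[0,5] = (7 - (-8)) / (5 - 0) = 3
f[5,6] = (-9 - 7) / (6 - 5) = -16
f[-3,-2,0] = (-11/2 - 10) / (0 - (-3)) = -31/6
f[-2,0,5] = (3 - (-11/2)) / (5 - (-2)) = 17/14
f[0,5,6] = (-16 - 3) / (6 - 0) = -19/6
f[-3,-2,0,5] = (17/14 - (-31/6)) / (5 - (-3)) = 67/84
f[-2,0,5,6] = (-19/6 - 17/14) / (6 - (-2)) = -23/42
f[-3,-2,0,5,6] = (-23/42 - 67/84) / (6 - (-3)) = -113/756
f(-5) = -7 + 10·(-2) + (-31/6)·(-2)·(-3) + (67/84)·(-2)·(-3)·(-5) + (-113/756)·(-2)·(-3)·(-5)·(-10) = -15973/126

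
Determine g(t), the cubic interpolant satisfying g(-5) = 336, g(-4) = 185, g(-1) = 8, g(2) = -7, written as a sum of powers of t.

Newton's divided differences:
g[-5,-4] = (185 - 336) / (-4 - (-5)) = -151
g[-4,-1] = (8 - 185) / (-1 - (-4)) = -59
g[-1,2] = (-7 - 8) / (2 - (-1)) = -5
g[-5,-4,-1] = (-59 - (-151)) / (-1 - (-5)) = 23
g[-4,-1,2] = (-5 - (-59)) / (2 - (-4)) = 9
g[-5,-4,-1,2] = (9 - 23) / (2 - (-5)) = -2
g(t) = 336 + (-151)·(t + 5) + 23·(t + 5)(t + 4) + (-2)·(t + 5)(t + 4)(t + 1)
Expanding: g(t) = -2t^3 + 3t^2 - 2t + 1

g(t) = -2t^3 + 3t^2 - 2t + 1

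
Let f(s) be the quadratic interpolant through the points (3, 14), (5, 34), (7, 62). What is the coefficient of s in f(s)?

2

Build the Lagrange basis polynomials:
L_0(s) = (s - 5)(s - 7) / [8] = (1/8)s^2 - (3/2)s + 35/8
L_1(s) = (s - 3)(s - 7) / [-4] = -(1/4)s^2 + (5/2)s - 21/4
L_2(s) = (s - 3)(s - 5) / [8] = (1/8)s^2 - s + 15/8
f(s) = 14·L_0 + 34·L_1 + 62·L_2
Only the coefficient of s is needed; take it from each L_i and combine:
14·(-3/2) + 34·(5/2) + 62·(-1) = 2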